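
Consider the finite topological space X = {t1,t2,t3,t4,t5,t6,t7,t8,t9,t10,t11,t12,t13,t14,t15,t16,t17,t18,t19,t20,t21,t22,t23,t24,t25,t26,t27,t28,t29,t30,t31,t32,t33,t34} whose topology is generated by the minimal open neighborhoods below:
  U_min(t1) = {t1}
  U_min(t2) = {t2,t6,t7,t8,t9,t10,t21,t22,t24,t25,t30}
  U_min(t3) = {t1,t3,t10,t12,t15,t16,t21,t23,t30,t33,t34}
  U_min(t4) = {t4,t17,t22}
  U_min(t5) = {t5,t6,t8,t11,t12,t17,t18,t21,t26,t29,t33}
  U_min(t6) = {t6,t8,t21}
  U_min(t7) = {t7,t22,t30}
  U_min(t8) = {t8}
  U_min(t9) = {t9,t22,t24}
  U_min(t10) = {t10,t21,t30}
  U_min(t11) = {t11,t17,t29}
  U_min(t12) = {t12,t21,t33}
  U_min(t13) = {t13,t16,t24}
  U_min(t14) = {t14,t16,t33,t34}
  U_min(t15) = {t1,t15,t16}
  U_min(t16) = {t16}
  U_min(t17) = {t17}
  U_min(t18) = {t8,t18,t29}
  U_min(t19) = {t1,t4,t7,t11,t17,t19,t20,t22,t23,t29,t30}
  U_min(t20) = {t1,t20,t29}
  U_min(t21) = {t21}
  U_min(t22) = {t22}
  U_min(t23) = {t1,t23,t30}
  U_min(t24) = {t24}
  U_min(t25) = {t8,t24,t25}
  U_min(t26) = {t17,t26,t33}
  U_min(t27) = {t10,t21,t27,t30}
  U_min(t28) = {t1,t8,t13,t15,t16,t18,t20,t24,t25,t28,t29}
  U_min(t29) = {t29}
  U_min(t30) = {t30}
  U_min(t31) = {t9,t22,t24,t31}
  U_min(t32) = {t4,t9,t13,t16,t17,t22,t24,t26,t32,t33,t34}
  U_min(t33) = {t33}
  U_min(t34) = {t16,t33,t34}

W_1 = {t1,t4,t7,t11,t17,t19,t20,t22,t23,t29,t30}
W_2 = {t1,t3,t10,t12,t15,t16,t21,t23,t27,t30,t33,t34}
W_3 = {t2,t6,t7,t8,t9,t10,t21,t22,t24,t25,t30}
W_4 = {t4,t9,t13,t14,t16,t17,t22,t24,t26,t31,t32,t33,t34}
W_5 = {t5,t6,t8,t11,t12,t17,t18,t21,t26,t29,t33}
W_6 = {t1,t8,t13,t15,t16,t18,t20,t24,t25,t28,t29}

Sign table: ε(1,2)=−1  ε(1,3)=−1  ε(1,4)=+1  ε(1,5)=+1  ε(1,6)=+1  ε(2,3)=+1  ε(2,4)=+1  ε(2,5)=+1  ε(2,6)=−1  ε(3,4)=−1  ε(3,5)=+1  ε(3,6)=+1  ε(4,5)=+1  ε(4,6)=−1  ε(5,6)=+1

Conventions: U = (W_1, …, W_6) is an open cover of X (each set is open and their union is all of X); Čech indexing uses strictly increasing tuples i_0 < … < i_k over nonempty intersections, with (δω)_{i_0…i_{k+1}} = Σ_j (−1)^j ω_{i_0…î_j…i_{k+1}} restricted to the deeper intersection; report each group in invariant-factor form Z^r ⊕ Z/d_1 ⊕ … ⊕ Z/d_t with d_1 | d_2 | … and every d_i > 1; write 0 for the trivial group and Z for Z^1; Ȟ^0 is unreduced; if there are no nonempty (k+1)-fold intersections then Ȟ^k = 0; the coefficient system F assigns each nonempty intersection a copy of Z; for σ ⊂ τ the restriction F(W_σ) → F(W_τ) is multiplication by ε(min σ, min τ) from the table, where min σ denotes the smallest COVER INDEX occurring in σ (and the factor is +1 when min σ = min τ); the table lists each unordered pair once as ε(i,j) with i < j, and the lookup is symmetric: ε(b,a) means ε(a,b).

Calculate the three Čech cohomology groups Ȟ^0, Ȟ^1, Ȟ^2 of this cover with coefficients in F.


cover nerve:
  W12={t1,t23,t30} W13={t7,t22,t30} W14={t4,t17,t22} W15={t11,t17,t29} W16={t1,t20,t29} W23={t10,t21,t30} W24={t16,t33,t34} W25={t12,t21,t33} W26={t1,t15,t16} W34={t9,t22,t24} W35={t6,t8,t21} W36={t8,t24,t25} W45={t17,t26,t33} W46={t13,t16,t24} W56={t8,t18,t29}
  W123={t30} W126={t1} W134={t22} W145={t17} W156={t29} W235={t21} W245={t33} W246={t16} W346={t24} W356={t8}
C dims 6,15,10; δ0: rk 6, SNF 1^5·2; δ1: rk 9, SNF 1^9
Ȟ^0: (6−6)−0=0 ⇒ 0
Ȟ^1: (15−9)−6=0 plus torsion [2] ⇒ Z/2
Ȟ^2: (10−0)−9=1 ⇒ Z

Ȟ^0 ≅ 0, Ȟ^1 ≅ Z/2, Ȟ^2 ≅ Z


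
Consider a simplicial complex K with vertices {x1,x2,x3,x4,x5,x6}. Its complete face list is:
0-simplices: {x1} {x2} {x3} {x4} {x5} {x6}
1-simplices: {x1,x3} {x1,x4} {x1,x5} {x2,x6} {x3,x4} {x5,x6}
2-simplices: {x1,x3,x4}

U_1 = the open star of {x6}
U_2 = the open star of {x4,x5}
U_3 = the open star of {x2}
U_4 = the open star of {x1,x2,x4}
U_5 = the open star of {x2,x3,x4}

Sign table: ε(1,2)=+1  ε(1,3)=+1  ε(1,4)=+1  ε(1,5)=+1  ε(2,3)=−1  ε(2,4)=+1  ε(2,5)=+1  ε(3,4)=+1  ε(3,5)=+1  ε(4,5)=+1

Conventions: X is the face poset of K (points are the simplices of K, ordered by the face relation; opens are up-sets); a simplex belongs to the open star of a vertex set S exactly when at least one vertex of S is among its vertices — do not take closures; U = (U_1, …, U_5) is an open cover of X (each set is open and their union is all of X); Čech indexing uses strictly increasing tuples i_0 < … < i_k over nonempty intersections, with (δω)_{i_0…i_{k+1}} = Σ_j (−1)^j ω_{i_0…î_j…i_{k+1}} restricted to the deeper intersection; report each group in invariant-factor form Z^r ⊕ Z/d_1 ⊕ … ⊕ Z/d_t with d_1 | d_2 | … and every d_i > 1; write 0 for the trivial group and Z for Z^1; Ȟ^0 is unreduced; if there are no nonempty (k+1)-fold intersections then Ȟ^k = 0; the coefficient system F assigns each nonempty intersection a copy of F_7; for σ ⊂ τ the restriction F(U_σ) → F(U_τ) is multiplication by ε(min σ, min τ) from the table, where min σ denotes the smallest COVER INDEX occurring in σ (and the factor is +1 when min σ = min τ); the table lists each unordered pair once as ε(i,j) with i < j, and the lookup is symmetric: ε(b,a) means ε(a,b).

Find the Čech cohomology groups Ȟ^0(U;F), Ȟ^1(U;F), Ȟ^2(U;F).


cover nerve:
  U1={{x6},{x2,x6},{x5,x6}} U2={{x4},{x5},{x1,x4},{x1,x5},{x3,x4},{x5,x6},{x1,x3,x4}} U3={{x2},{x2,x6}} U4={{x1},{x2},{x4},{x1,x3},{x1,x4},{x1,x5},{x2,x6},{x3,x4},{x1,x3,x4}} U5={{x2},{x3},{x4},{x1,x3},{x1,x4},{x2,x6},{x3,x4},{x1,x3,x4}}
  U12={{x5,x6}} U13={{x2,x6}} U14={{x2,x6}} U15={{x2,x6}} U24={{x4},{x1,x4},{x1,x5},{x3,x4},{x1,x3,x4}} U25={{x4},{x1,x4},{x3,x4},{x1,x3,x4}} U34={{x2},{x2,x6}} U35={{x2},{x2,x6}} U45={{x2},{x4},{x1,x3},{x1,x4},{x2,x6},{x3,x4},{x1,x3,x4}}
  U134={{x2,x6}} U135={{x2,x6}} U145={{x2,x6}} U245={{x4},{x1,x4},{x3,x4},{x1,x3,x4}} U345={{x2},{x2,x6}}
  U1345={{x2,x6}}
C dims 5,9,5,1; δ0: rk_F7 4; δ1: rk_F7 4; δ2: rk_F7 1
Ȟ^0: (5−4)−0=1 ⇒ Z/7
Ȟ^1: (9−4)−4=1 ⇒ Z/7
Ȟ^2: (5−1)−4=0 ⇒ 0

Ȟ^0 = Z/7; Ȟ^1 = Z/7; Ȟ^2 = 0


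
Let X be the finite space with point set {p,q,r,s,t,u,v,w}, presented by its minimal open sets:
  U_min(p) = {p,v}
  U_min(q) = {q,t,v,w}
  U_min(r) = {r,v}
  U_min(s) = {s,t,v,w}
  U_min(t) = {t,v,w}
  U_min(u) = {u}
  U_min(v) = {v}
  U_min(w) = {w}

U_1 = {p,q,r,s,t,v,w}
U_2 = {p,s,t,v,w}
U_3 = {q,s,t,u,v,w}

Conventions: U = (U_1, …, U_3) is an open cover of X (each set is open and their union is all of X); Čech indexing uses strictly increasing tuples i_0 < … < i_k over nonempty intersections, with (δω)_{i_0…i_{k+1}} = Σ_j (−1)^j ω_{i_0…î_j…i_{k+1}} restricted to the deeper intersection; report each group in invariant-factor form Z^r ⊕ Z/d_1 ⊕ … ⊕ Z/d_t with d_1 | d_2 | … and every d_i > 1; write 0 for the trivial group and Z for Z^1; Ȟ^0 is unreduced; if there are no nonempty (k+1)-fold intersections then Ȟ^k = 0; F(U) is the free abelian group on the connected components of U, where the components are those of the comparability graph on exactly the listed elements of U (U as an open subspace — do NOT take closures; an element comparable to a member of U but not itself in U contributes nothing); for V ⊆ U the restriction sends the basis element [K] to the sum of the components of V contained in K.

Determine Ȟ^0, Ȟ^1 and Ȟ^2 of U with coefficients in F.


nerve of the cover:
  U12={p,s,t,v,w} U13={q,s,t,v,w} U23={s,t,v,w}
  U123={s,t,v,w}
components per intersection:
  U1: {p,q,r,s,t,v,w}
  U2: {p,s,t,v,w}
  U3: {q,s,t,v,w} {u}
  U12: {p,s,t,v,w}
  U13: {q,s,t,v,w}
  U23: {s,t,v,w}
  U123: {s,t,v,w}
C dims 4,3,1; δ0: rk 2, SNF 1^2; δ1: rk 1, SNF 1^1
Ȟ^0 = (4 − 2) − 0 = 2, so Ȟ^0 ≅ Z^2
Ȟ^1 = (3 − 1) − 2 = 0, so Ȟ^1 ≅ 0
Ȟ^2 = (1 − 0) − 1 = 0, so Ȟ^2 ≅ 0

Ȟ^0 = Z^2; Ȟ^1 = 0; Ȟ^2 = 0


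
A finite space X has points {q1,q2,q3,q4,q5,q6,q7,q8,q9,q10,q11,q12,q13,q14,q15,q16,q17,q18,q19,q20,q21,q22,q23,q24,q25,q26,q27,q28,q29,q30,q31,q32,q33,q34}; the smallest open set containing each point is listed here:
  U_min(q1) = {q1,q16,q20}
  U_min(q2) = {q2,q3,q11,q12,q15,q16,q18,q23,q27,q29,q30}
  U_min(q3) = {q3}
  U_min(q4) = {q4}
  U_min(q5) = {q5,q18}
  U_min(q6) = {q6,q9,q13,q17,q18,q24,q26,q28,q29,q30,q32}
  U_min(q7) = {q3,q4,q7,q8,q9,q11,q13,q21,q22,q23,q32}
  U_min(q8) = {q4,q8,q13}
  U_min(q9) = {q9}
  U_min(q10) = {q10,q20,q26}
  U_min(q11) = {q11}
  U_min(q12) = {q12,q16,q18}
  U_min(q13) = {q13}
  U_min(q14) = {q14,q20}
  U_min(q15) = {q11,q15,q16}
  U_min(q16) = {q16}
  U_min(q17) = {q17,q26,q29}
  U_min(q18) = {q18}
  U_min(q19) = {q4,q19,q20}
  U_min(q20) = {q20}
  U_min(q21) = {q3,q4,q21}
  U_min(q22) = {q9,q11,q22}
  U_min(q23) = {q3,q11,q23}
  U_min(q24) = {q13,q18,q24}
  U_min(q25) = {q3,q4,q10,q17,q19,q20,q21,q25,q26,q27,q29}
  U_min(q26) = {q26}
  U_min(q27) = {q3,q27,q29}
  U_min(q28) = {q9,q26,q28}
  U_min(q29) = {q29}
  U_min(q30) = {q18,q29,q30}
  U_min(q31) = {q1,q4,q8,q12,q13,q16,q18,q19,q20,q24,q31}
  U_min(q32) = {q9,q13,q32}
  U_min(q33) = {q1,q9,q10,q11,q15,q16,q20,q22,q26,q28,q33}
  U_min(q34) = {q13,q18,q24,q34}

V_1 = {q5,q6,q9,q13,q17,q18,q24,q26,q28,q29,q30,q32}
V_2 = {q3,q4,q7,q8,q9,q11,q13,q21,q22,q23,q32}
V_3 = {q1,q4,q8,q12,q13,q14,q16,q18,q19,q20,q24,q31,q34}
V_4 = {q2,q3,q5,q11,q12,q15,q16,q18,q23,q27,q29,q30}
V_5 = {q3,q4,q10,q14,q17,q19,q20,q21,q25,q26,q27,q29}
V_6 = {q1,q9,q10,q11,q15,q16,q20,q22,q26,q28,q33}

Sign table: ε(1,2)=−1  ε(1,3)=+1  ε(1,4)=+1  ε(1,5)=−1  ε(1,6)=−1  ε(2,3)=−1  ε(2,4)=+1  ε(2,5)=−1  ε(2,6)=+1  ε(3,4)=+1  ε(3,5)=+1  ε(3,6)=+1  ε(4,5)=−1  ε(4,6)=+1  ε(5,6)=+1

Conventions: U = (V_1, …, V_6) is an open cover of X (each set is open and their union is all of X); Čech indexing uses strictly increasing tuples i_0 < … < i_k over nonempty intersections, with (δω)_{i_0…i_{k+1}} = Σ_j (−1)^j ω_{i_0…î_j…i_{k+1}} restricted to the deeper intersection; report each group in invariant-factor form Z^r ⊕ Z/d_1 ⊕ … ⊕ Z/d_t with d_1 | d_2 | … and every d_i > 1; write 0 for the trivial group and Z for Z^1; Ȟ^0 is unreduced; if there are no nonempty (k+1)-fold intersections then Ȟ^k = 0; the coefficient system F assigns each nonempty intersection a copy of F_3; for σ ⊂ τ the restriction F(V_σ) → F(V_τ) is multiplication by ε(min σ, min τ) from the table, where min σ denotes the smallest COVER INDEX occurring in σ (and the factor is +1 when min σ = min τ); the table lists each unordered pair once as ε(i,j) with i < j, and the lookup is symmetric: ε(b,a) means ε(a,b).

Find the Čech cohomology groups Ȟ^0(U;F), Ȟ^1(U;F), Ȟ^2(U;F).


nonempty intersections:
  V12={q9,q13,q32} V13={q13,q18,q24} V14={q5,q18,q29,q30} V15={q17,q26,q29} V16={q9,q26,q28} V23={q4,q8,q13} V24={q3,q11,q23} V25={q3,q4,q21} V26={q9,q11,q22} V34={q12,q16,q18} V35={q4,q14,q19,q20} V36={q1,q16,q20} V45={q3,q27,q29} V46={q11,q15,q16} V56={q10,q20,q26}
  V123={q13} V126={q9} V134={q18} V145={q29} V156={q26} V235={q4} V245={q3} V246={q11} V346={q16} V356={q20}
C dims 6,15,10; δ0: rk_F3 6; δ1: rk_F3 9
Ȟ^0: (6−6)−0=0 ⇒ 0
Ȟ^1: (15−9)−6=0 ⇒ 0
Ȟ^2: (10−0)−9=1 ⇒ Z/3

Ȟ^0 = 0, Ȟ^1 = 0, Ȟ^2 = Z/3


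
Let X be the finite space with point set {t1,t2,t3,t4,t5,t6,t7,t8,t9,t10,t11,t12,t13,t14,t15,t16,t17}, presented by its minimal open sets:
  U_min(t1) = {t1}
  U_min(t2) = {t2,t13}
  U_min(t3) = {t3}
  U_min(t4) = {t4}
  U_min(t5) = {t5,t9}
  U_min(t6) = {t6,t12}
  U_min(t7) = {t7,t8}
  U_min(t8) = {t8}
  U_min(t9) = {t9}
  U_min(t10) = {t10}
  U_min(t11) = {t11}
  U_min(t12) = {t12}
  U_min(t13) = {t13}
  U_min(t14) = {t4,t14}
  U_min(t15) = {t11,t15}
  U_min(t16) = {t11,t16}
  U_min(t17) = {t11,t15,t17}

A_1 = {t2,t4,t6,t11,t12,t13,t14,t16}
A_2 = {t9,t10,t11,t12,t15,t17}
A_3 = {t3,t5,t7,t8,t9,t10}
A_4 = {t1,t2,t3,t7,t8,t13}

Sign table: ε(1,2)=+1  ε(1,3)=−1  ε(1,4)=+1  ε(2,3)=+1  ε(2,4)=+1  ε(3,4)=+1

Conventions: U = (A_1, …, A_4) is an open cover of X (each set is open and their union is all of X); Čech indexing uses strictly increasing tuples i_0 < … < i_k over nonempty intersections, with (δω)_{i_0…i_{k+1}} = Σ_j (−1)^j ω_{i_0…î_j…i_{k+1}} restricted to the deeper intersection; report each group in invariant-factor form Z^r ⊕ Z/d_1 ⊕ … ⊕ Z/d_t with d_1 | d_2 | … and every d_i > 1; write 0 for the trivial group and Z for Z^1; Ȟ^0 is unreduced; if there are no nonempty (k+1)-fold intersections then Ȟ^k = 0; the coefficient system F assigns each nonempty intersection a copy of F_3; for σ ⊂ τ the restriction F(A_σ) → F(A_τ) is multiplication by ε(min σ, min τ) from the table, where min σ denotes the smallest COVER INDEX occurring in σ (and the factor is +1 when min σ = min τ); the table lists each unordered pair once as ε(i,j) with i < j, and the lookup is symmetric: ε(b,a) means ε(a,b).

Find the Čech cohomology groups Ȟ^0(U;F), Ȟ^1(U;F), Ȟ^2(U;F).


intersection data:
  A12={t11,t12} A14={t2,t13} A23={t9,t10} A34={t3,t7,t8}
C dims 4,4; δ0: rk_F3 3
Ȟ^0 = (4 − 3) − 0 = 1, so Ȟ^0 ≅ Z/3
Ȟ^1 = (4 − 0) − 3 = 1, so Ȟ^1 ≅ Z/3
Ȟ^2 = (0 − 0) − 0 = 0, so Ȟ^2 ≅ 0

Ȟ^0 = Z/3,  Ȟ^1 = Z/3,  Ȟ^2 = 0


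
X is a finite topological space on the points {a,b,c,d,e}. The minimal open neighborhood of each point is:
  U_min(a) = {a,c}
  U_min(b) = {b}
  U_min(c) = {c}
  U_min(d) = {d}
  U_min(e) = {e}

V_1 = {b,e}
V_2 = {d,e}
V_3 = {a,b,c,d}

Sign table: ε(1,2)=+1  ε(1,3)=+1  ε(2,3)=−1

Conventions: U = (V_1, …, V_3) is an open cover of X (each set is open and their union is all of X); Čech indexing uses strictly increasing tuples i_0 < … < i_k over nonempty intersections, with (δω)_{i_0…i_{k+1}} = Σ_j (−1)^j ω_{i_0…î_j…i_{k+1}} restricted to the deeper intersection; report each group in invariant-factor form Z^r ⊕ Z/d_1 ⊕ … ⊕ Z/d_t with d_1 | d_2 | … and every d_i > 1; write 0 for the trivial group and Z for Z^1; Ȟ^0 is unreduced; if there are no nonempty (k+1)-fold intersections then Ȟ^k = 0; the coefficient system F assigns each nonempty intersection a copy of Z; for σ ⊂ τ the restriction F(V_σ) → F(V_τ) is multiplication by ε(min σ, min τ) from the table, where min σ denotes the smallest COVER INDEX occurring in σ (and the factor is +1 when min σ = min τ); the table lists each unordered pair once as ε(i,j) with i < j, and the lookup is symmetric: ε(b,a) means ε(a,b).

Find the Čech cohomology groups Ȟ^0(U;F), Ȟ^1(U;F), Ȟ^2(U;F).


Ȟ^0 = 0, Ȟ^1 = Z/2, Ȟ^2 = 0

nonempty intersections:
  V12={e} V13={b} V23={d}
C dims 3,3; δ0: rk 3, SNF 1^2·2
Ȟ^0: (3−3)−0=0 ⇒ 0
Ȟ^1: (3−0)−3=0 plus torsion [2] ⇒ Z/2
Ȟ^2: (0−0)−0=0 ⇒ 0


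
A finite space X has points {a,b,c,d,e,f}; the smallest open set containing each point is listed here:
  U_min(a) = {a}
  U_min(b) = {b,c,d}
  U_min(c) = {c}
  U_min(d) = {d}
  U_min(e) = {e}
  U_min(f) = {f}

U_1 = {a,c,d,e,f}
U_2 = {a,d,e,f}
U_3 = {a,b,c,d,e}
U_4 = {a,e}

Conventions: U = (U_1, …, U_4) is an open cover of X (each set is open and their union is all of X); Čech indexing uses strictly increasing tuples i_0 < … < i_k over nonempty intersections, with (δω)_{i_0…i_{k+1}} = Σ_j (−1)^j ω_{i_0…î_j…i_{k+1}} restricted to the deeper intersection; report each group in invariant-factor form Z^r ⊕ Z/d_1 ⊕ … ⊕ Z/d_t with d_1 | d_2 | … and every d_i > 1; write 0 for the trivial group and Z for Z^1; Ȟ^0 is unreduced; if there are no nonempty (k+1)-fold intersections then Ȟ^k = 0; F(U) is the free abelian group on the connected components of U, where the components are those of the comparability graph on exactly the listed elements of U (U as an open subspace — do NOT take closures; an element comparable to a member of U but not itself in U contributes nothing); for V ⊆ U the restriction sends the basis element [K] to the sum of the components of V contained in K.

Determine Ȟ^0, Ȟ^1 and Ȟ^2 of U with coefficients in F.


intersection data:
  U12={a,d,e,f} U13={a,c,d,e} U14={a,e} U23={a,d,e} U24={a,e} U34={a,e}
  U123={a,d,e} U124={a,e} U134={a,e} U234={a,e}
  U1234={a,e}
components per intersection:
  U1: {a} {c} {d} {e} {f}
  U2: {a} {d} {e} {f}
  U3: {a} {b,c,d} {e}
  U4: {a} {e}
  U12: {a} {d} {e} {f}
  U13: {a} {c} {d} {e}
  U14: {a} {e}
  U23: {a} {d} {e}
  U24: {a} {e}
  U34: {a} {e}
  U123: {a} {d} {e}
  U124: {a} {e}
  U134: {a} {e}
  U234: {a} {e}
  U1234: {a} {e}
C dims 14,17,9,2; δ0: rk 10, SNF 1^10; δ1: rk 7, SNF 1^7; δ2: rk 2, SNF 1^2
Ȟ^0 = (14 − 10) − 0 = 4, so Ȟ^0 ≅ Z^4
Ȟ^1 = (17 − 7) − 10 = 0, so Ȟ^1 ≅ 0
Ȟ^2 = (9 − 2) − 7 = 0, so Ȟ^2 ≅ 0

Ȟ^0(U;F) ≅ Z^4; Ȟ^1(U;F) ≅ 0; Ȟ^2(U;F) ≅ 0


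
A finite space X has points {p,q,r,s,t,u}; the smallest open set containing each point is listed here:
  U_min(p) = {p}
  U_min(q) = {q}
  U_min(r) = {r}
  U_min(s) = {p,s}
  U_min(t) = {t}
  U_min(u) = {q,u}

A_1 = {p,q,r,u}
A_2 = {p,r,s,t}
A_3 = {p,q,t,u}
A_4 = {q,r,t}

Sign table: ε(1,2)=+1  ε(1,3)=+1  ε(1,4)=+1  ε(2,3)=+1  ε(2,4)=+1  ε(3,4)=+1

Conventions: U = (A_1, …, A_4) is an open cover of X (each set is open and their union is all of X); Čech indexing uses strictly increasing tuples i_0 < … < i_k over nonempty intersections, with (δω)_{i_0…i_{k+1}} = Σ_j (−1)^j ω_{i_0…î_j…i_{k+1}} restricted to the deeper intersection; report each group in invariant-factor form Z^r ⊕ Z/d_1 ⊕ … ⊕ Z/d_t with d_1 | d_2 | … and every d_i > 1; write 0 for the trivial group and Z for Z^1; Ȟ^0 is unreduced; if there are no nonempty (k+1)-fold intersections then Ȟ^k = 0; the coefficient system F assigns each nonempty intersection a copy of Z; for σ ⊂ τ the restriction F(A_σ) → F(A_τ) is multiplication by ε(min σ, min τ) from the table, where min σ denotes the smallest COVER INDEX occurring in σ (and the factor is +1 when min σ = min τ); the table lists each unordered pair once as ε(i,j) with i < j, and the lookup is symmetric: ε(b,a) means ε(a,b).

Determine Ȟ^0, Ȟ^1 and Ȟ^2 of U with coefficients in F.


Ȟ^0(U;F) ≅ Z; Ȟ^1(U;F) ≅ 0; Ȟ^2(U;F) ≅ Z

nerve of the cover:
  A12={p,r} A13={p,q,u} A14={q,r} A23={p,t} A24={r,t} A34={q,t}
  A123={p} A124={r} A134={q} A234={t}
C dims 4,6,4; δ0: rk 3, SNF 1^3; δ1: rk 3, SNF 1^3
Ȟ^0 = (4 − 3) − 0 = 1, so Ȟ^0 ≅ Z
Ȟ^1 = (6 − 3) − 3 = 0, so Ȟ^1 ≅ 0
Ȟ^2 = (4 − 0) − 3 = 1, so Ȟ^2 ≅ Z


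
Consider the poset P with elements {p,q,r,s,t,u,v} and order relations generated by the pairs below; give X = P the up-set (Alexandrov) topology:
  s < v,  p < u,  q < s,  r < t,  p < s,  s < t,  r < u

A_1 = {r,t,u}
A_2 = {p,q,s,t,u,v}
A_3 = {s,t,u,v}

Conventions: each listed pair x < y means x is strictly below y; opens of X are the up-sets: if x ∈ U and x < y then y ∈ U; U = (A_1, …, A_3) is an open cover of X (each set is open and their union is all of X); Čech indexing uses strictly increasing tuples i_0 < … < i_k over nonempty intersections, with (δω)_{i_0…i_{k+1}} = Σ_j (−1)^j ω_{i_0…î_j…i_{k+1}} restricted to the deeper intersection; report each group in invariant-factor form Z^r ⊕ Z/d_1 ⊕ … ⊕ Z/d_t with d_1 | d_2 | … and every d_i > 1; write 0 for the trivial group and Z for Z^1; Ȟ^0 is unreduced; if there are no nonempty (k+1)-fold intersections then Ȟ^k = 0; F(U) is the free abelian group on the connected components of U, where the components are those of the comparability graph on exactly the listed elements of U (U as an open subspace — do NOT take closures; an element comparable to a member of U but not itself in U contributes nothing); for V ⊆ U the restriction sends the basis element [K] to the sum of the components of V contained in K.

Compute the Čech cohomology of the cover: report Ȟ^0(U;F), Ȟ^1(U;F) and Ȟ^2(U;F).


Ȟ^0(U;F) ≅ Z, Ȟ^1(U;F) ≅ Z and Ȟ^2(U;F) ≅ 0

nerve simplices:
  A12={t,u} A13={t,u} A23={s,t,u,v}
  A123={t,u}
components per intersection:
  A1: {r,t,u}
  A2: {p,q,s,t,u,v}
  A3: {s,t,v} {u}
  A12: {t} {u}
  A13: {t} {u}
  A23: {s,t,v} {u}
  A123: {t} {u}
C dims 4,6,2; δ0: rk 3, SNF 1^3; δ1: rk 2, SNF 1^2
degree 0: 4−3−0 = 1 → Ȟ^0 ≅ Z
degree 1: 6−2−3 = 1 → Ȟ^1 ≅ Z
degree 2: 2−0−2 = 0 → Ȟ^2 ≅ 0


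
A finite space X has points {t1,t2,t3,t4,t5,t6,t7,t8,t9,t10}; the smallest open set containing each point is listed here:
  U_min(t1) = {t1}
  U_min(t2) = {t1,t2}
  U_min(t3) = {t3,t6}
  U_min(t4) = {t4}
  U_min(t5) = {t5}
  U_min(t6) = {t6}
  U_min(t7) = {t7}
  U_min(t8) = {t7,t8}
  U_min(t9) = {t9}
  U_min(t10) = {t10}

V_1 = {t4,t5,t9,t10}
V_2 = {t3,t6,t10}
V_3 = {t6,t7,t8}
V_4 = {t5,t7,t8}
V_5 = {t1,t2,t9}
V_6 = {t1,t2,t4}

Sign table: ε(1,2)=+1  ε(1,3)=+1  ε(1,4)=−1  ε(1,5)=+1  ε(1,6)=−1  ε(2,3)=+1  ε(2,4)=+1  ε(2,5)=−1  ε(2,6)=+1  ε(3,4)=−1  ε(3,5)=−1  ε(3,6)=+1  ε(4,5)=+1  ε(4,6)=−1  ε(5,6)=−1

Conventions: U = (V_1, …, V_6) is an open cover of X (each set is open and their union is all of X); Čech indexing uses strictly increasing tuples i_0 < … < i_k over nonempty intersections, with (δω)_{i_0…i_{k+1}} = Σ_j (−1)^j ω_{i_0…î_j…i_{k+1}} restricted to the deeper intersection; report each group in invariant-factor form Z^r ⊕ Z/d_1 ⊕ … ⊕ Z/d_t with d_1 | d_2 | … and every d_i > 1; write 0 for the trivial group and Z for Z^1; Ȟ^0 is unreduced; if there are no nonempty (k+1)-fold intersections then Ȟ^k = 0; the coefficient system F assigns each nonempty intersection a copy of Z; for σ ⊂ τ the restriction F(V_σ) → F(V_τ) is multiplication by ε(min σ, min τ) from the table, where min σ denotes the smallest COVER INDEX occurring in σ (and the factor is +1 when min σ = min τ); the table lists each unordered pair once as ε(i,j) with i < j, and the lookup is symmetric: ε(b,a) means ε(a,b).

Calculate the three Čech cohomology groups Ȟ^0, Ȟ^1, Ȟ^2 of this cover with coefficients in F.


Ȟ^0(U;F) ≅ Z, Ȟ^1(U;F) ≅ Z^2, Ȟ^2(U;F) ≅ 0

nonempty overlaps:
  V12={t10} V14={t5} V15={t9} V16={t4} V23={t6} V34={t7,t8} V56={t1,t2}
C dims 6,7; δ0: rk 5, SNF 1^5
degree 0: 6−5−0 = 1 → Ȟ^0 ≅ Z
degree 1: 7−0−5 = 2 → Ȟ^1 ≅ Z^2
degree 2: 0−0−0 = 0 → Ȟ^2 ≅ 0


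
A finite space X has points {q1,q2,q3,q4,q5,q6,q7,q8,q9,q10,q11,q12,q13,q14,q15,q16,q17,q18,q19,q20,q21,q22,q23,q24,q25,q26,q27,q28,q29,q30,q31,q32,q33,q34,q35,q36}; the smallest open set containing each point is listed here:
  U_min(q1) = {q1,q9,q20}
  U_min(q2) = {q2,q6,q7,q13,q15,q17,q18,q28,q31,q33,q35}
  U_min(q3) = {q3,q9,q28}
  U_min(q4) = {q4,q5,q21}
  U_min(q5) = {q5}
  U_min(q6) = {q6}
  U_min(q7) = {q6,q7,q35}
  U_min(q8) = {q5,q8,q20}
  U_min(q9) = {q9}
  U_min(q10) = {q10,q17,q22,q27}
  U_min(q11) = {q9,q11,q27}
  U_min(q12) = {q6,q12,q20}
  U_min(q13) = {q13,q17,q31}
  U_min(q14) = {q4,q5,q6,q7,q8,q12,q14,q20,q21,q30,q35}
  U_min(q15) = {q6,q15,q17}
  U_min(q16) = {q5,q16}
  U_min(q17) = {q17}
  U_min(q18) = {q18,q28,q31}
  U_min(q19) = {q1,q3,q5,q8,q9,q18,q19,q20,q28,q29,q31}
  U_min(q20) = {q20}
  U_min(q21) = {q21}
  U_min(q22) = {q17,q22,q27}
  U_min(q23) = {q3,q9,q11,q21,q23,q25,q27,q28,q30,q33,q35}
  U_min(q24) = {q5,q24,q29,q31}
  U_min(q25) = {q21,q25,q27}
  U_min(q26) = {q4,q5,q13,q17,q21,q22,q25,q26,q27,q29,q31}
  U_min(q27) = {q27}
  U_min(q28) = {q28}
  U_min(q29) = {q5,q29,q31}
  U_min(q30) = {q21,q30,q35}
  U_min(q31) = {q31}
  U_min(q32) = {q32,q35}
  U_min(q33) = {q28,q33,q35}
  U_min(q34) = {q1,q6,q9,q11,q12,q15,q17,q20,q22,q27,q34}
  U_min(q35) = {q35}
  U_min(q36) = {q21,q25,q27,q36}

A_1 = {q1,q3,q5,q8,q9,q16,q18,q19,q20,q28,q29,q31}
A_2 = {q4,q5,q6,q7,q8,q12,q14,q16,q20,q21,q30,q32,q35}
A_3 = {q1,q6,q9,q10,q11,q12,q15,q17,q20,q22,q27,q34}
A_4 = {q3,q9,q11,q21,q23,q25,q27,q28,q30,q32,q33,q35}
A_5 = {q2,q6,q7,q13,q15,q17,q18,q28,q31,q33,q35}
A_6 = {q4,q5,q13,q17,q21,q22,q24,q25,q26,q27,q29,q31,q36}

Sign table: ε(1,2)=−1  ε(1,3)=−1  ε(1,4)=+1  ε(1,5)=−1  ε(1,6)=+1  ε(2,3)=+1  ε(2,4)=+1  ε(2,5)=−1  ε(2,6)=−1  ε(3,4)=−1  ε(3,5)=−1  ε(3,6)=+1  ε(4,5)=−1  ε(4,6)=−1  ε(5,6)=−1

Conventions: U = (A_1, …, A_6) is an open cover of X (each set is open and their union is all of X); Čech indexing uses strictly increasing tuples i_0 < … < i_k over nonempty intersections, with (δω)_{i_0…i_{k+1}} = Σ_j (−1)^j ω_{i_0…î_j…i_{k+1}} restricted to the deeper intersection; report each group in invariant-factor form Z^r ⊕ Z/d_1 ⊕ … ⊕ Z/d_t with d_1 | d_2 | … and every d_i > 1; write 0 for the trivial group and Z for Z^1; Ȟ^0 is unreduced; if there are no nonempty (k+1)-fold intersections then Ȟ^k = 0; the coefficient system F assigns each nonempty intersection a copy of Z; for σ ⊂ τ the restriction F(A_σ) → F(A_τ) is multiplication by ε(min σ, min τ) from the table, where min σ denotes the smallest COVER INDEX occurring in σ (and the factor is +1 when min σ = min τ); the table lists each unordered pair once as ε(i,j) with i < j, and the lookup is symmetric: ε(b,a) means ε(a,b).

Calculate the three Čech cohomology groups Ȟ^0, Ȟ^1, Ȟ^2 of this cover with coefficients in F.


cover nerve:
  A12={q5,q8,q16,q20} A13={q1,q9,q20} A14={q3,q9,q28} A15={q18,q28,q31} A16={q5,q29,q31} A23={q6,q12,q20} A24={q21,q30,q32,q35} A25={q6,q7,q35} A26={q4,q5,q21} A34={q9,q11,q27} A35={q6,q15,q17} A36={q17,q22,q27} A45={q28,q33,q35} A46={q21,q25,q27} A56={q13,q17,q31}
  A123={q20} A126={q5} A134={q9} A145={q28} A156={q31} A235={q6} A245={q35} A246={q21} A346={q27} A356={q17}
C dims 6,15,10; δ0: rk 6, SNF 1^5·2; δ1: rk 9, SNF 1^9
Ȟ^0: (6−6)−0=0 ⇒ 0
Ȟ^1: (15−9)−6=0 plus torsion [2] ⇒ Z/2
Ȟ^2: (10−0)−9=1 ⇒ Z

Ȟ^0(U;F) ≅ 0; Ȟ^1(U;F) ≅ Z/2; Ȟ^2(U;F) ≅ Z


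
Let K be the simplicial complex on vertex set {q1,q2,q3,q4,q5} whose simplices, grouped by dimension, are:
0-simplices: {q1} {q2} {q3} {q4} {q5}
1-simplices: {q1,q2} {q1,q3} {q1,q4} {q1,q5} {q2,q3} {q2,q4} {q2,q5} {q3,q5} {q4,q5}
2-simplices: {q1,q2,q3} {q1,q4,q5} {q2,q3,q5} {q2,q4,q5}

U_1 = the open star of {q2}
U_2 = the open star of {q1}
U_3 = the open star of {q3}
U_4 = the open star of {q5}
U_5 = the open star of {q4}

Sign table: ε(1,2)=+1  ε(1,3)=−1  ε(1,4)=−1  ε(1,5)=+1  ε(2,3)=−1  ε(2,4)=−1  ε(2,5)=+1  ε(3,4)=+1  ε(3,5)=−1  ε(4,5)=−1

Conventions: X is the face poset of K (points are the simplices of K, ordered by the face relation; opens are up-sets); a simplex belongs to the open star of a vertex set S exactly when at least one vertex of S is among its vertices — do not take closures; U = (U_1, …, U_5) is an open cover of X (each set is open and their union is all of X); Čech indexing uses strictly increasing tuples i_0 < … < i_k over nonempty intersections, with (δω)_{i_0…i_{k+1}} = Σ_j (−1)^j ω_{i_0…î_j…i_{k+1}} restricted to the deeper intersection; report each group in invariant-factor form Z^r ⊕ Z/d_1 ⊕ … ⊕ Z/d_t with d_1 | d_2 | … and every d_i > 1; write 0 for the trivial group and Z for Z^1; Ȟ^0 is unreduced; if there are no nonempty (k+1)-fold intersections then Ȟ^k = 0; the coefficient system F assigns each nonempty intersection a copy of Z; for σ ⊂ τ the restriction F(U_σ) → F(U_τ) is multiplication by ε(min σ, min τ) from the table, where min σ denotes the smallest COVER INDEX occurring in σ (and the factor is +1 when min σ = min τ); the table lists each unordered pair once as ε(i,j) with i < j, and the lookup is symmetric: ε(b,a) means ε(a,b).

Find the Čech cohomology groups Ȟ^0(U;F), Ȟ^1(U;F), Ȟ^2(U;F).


intersection data:
  U1={{q2},{q1,q2},{q2,q3},{q2,q4},{q2,q5},{q1,q2,q3},{q2,q3,q5},{q2,q4,q5}} U2={{q1},{q1,q2},{q1,q3},{q1,q4},{q1,q5},{q1,q2,q3},{q1,q4,q5}} U3={{q3},{q1,q3},{q2,q3},{q3,q5},{q1,q2,q3},{q2,q3,q5}} U4={{q5},{q1,q5},{q2,q5},{q3,q5},{q4,q5},{q1,q4,q5},{q2,q3,q5},{q2,q4,q5}} U5={{q4},{q1,q4},{q2,q4},{q4,q5},{q1,q4,q5},{q2,q4,q5}}
  U12={{q1,q2},{q1,q2,q3}} U13={{q2,q3},{q1,q2,q3},{q2,q3,q5}} U14={{q2,q5},{q2,q3,q5},{q2,q4,q5}} U15={{q2,q4},{q2,q4,q5}} U23={{q1,q3},{q1,q2,q3}} U24={{q1,q5},{q1,q4,q5}} U25={{q1,q4},{q1,q4,q5}} U34={{q3,q5},{q2,q3,q5}} U45={{q4,q5},{q1,q4,q5},{q2,q4,q5}}
  U123={{q1,q2,q3}} U134={{q2,q3,q5}} U145={{q2,q4,q5}} U245={{q1,q4,q5}}
C dims 5,9,4; δ0: rk 4, SNF 1^4; δ1: rk 4, SNF 1^4
Ȟ^0 = (5 − 4) − 0 = 1, so Ȟ^0 ≅ Z
Ȟ^1 = (9 − 4) − 4 = 1, so Ȟ^1 ≅ Z
Ȟ^2 = (4 − 0) − 4 = 0, so Ȟ^2 ≅ 0

Ȟ^0(U;F) ≅ Z; Ȟ^1(U;F) ≅ Z; Ȟ^2(U;F) ≅ 0


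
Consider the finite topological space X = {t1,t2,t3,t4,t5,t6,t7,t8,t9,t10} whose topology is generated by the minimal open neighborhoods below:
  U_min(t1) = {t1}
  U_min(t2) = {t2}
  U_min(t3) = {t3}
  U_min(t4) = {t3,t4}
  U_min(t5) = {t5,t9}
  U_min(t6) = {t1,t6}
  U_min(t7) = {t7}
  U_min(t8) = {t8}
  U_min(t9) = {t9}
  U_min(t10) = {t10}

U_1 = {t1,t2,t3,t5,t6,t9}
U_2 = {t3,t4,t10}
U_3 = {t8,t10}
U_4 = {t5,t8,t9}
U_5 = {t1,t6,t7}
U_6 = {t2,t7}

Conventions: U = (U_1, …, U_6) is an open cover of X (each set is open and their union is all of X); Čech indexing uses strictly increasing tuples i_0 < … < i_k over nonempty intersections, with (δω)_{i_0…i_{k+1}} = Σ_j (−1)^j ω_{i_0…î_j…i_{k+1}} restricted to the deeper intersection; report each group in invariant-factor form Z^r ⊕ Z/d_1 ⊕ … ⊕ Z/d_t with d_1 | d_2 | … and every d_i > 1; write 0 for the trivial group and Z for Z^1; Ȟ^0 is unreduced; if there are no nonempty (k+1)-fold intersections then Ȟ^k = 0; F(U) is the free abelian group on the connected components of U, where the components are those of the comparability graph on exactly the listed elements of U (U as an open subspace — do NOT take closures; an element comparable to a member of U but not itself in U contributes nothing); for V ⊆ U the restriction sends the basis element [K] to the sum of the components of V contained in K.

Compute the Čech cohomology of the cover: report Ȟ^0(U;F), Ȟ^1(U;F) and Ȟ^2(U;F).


nerve simplices:
  U12={t3} U14={t5,t9} U15={t1,t6} U16={t2} U23={t10} U34={t8} U56={t7}
components per intersection:
  U1: {t1,t6} {t2} {t3} {t5,t9}
  U2: {t3,t4} {t10}
  U3: {t8} {t10}
  U4: {t5,t9} {t8}
  U5: {t1,t6} {t7}
  U6: {t2} {t7}
  U12: {t3}
  U14: {t5,t9}
  U15: {t1,t6}
  U16: {t2}
  U23: {t10}
  U34: {t8}
  U56: {t7}
C dims 14,7; δ0: rk 7, SNF 1^7
degree 0: 14−7−0 = 7 → Ȟ^0 ≅ Z^7
degree 1: 7−0−7 = 0 → Ȟ^1 ≅ 0
degree 2: 0−0−0 = 0 → Ȟ^2 ≅ 0

Ȟ^0 ≅ Z^7, Ȟ^1 ≅ 0 and Ȟ^2 ≅ 0


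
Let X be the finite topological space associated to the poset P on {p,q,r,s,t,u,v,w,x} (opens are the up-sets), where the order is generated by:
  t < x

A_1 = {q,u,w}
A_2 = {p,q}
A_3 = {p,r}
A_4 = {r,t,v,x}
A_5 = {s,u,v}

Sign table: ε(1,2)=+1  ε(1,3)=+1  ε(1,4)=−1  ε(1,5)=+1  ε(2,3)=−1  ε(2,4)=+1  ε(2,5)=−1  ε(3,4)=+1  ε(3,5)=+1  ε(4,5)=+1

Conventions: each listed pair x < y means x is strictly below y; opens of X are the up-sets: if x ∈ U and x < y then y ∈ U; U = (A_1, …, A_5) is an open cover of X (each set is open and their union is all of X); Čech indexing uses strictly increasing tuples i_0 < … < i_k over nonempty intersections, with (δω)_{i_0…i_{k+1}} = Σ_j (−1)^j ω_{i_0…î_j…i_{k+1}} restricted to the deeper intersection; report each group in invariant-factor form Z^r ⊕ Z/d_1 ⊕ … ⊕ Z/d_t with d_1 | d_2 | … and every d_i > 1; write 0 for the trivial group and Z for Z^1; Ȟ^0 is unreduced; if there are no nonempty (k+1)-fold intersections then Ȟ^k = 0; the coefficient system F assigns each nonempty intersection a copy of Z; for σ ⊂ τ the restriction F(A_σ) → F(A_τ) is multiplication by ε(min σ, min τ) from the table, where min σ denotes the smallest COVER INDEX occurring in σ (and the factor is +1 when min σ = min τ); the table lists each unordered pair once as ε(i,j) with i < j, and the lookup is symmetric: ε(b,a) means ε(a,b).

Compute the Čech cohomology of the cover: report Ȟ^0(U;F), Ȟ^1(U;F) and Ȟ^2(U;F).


Ȟ^0(U;F) ≅ 0, Ȟ^1(U;F) ≅ Z/2 and Ȟ^2(U;F) ≅ 0

nonempty intersections:
  A12={q} A15={u} A23={p} A34={r} A45={v}
C dims 5,5; δ0: rk 5, SNF 1^4·2
Ȟ^0: (5−5)−0=0 ⇒ 0
Ȟ^1: (5−0)−5=0 plus torsion [2] ⇒ Z/2
Ȟ^2: (0−0)−0=0 ⇒ 0


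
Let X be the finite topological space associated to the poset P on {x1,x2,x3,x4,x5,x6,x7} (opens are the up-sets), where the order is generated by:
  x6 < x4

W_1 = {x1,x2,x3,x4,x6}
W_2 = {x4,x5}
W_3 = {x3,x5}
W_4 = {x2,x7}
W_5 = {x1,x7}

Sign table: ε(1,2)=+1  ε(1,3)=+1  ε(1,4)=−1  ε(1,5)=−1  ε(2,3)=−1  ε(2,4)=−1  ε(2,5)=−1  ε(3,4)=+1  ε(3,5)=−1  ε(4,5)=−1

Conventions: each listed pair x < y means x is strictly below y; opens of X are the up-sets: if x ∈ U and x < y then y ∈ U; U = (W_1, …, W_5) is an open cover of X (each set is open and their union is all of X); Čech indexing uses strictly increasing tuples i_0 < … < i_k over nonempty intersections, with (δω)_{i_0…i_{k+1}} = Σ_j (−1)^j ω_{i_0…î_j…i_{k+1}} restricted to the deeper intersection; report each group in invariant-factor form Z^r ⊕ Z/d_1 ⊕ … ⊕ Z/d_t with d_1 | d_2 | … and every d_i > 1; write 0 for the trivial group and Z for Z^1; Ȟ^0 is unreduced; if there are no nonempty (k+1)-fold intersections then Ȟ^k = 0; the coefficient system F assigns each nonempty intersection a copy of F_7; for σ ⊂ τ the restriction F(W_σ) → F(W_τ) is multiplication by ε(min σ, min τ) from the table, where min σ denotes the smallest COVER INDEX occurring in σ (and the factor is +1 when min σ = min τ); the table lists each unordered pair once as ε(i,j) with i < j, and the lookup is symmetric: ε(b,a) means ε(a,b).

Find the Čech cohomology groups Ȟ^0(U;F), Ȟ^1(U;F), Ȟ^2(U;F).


Ȟ^0 ≅ 0, Ȟ^1 ≅ Z/7, Ȟ^2 ≅ 0

nonempty intersections:
  W12={x4} W13={x3} W14={x2} W15={x1} W23={x5} W45={x7}
C dims 5,6; δ0: rk_F7 5
Ȟ^0: (5−5)−0=0 ⇒ 0
Ȟ^1: (6−0)−5=1 ⇒ Z/7
Ȟ^2: (0−0)−0=0 ⇒ 0


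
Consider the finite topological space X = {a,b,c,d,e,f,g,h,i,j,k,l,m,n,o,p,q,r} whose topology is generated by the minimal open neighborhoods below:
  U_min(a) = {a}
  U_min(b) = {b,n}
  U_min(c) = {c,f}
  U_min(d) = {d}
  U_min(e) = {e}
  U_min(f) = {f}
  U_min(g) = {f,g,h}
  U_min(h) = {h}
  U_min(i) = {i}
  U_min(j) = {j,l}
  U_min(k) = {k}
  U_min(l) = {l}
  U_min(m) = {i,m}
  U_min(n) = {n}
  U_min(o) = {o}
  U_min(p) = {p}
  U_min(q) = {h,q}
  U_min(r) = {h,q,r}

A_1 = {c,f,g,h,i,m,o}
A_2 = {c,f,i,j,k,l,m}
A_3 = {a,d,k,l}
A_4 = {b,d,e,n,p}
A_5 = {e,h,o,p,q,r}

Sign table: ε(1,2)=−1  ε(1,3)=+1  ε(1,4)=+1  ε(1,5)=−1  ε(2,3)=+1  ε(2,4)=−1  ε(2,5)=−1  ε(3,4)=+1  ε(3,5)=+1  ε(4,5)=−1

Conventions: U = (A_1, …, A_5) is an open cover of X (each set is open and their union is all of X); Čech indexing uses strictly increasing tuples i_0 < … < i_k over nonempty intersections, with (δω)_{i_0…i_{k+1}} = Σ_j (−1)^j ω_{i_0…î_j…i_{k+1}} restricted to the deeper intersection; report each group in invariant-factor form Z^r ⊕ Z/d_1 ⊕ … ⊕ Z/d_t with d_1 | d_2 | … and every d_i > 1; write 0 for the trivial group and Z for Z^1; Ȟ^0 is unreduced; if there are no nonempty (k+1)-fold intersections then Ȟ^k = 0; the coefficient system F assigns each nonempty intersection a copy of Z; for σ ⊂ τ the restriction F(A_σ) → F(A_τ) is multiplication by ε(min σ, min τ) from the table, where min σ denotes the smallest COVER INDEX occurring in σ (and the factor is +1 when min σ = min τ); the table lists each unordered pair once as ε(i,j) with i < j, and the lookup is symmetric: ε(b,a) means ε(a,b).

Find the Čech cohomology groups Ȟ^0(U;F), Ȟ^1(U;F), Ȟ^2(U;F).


Ȟ^0(U;F) ≅ 0, Ȟ^1(U;F) ≅ Z/2 and Ȟ^2(U;F) ≅ 0

nerve of the cover:
  A12={c,f,i,m} A15={h,o} A23={k,l} A34={d} A45={e,p}
C dims 5,5; δ0: rk 5, SNF 1^4·2
Ȟ^0 = (5 − 5) − 0 = 0, so Ȟ^0 ≅ 0
Ȟ^1 = (5 − 0) − 5 = 0 plus torsion [2], so Ȟ^1 ≅ Z/2
Ȟ^2 = (0 − 0) − 0 = 0, so Ȟ^2 ≅ 0


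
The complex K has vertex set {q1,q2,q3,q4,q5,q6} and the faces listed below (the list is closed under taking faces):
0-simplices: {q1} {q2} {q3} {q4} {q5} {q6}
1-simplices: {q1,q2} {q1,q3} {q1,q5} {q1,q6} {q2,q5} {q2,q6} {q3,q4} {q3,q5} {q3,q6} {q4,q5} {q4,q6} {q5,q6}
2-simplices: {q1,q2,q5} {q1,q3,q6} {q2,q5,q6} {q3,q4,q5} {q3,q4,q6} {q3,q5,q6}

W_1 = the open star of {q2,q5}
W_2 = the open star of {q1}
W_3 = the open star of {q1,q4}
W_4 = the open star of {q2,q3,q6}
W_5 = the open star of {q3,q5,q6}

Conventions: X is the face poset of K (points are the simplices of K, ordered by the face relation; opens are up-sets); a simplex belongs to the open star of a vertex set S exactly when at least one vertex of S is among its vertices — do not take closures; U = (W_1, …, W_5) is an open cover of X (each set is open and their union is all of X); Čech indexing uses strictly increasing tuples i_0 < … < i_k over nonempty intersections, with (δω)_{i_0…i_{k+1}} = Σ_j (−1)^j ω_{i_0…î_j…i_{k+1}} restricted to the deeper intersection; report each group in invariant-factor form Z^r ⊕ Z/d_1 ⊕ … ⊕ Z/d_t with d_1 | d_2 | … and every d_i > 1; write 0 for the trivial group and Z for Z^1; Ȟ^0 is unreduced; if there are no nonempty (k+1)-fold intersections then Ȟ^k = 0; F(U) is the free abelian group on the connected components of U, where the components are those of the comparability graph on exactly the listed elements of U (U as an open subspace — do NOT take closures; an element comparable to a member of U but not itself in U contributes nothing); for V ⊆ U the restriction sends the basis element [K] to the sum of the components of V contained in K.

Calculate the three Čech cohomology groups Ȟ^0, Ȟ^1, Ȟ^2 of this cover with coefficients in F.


nonempty overlaps:
  W1={{q2},{q5},{q1,q2},{q1,q5},{q2,q5},{q2,q6},{q3,q5},{q4,q5},{q5,q6},{q1,q2,q5},{q2,q5,q6},{q3,q4,q5},{q3,q5,q6}} W2={{q1},{q1,q2},{q1,q3},{q1,q5},{q1,q6},{q1,q2,q5},{q1,q3,q6}} W3={{q1},{q4},{q1,q2},{q1,q3},{q1,q5},{q1,q6},{q3,q4},{q4,q5},{q4,q6},{q1,q2,q5},{q1,q3,q6},{q3,q4,q5},{q3,q4,q6}} W4={{q2},{q3},{q6},{q1,q2},{q1,q3},{q1,q6},{q2,q5},{q2,q6},{q3,q4},{q3,q5},{q3,q6},{q4,q6},{q5,q6},{q1,q2,q5},{q1,q3,q6},{q2,q5,q6},{q3,q4,q5},{q3,q4,q6},{q3,q5,q6}} W5={{q3},{q5},{q6},{q1,q3},{q1,q5},{q1,q6},{q2,q5},{q2,q6},{q3,q4},{q3,q5},{q3,q6},{q4,q5},{q4,q6},{q5,q6},{q1,q2,q5},{q1,q3,q6},{q2,q5,q6},{q3,q4,q5},{q3,q4,q6},{q3,q5,q6}}
  W12={{q1,q2},{q1,q5},{q1,q2,q5}} W13={{q1,q2},{q1,q5},{q4,q5},{q1,q2,q5},{q3,q4,q5}} W14={{q2},{q1,q2},{q2,q5},{q2,q6},{q3,q5},{q5,q6},{q1,q2,q5},{q2,q5,q6},{q3,q4,q5},{q3,q5,q6}} W15={{q5},{q1,q5},{q2,q5},{q2,q6},{q3,q5},{q4,q5},{q5,q6},{q1,q2,q5},{q2,q5,q6},{q3,q4,q5},{q3,q5,q6}} W23={{q1},{q1,q2},{q1,q3},{q1,q5},{q1,q6},{q1,q2,q5},{q1,q3,q6}} W24={{q1,q2},{q1,q3},{q1,q6},{q1,q2,q5},{q1,q3,q6}} W25={{q1,q3},{q1,q5},{q1,q6},{q1,q2,q5},{q1,q3,q6}} W34={{q1,q2},{q1,q3},{q1,q6},{q3,q4},{q4,q6},{q1,q2,q5},{q1,q3,q6},{q3,q4,q5},{q3,q4,q6}} W35={{q1,q3},{q1,q5},{q1,q6},{q3,q4},{q4,q5},{q4,q6},{q1,q2,q5},{q1,q3,q6},{q3,q4,q5},{q3,q4,q6}} W45={{q3},{q6},{q1,q3},{q1,q6},{q2,q5},{q2,q6},{q3,q4},{q3,q5},{q3,q6},{q4,q6},{q5,q6},{q1,q2,q5},{q1,q3,q6},{q2,q5,q6},{q3,q4,q5},{q3,q4,q6},{q3,q5,q6}}
  W123={{q1,q2},{q1,q5},{q1,q2,q5}} W124={{q1,q2},{q1,q2,q5}} W125={{q1,q5},{q1,q2,q5}} W134={{q1,q2},{q1,q2,q5},{q3,q4,q5}} W135={{q1,q5},{q4,q5},{q1,q2,q5},{q3,q4,q5}} W145={{q2,q5},{q2,q6},{q3,q5},{q5,q6},{q1,q2,q5},{q2,q5,q6},{q3,q4,q5},{q3,q5,q6}} W234={{q1,q2},{q1,q3},{q1,q6},{q1,q2,q5},{q1,q3,q6}} W235={{q1,q3},{q1,q5},{q1,q6},{q1,q2,q5},{q1,q3,q6}} W245={{q1,q3},{q1,q6},{q1,q2,q5},{q1,q3,q6}} W345={{q1,q3},{q1,q6},{q3,q4},{q4,q6},{q1,q2,q5},{q1,q3,q6},{q3,q4,q5},{q3,q4,q6}}
  W1234={{q1,q2},{q1,q2,q5}} W1235={{q1,q5},{q1,q2,q5}} W1245={{q1,q2,q5}} W1345={{q1,q2,q5},{q3,q4,q5}} W2345={{q1,q3},{q1,q6},{q1,q2,q5},{q1,q3,q6}}
  W12345={{q1,q2,q5}}
components per intersection:
  W1: {{q2},{q5},{q1,q2},{q1,q5},{q2,q5},{q2,q6},{q3,q5},{q4,q5},{q5,q6},{q1,q2,q5},{q2,q5,q6},{q3,q4,q5},{q3,q5,q6}}
  W2: {{q1},{q1,q2},{q1,q3},{q1,q5},{q1,q6},{q1,q2,q5},{q1,q3,q6}}
  W3: {{q1},{q1,q2},{q1,q3},{q1,q5},{q1,q6},{q1,q2,q5},{q1,q3,q6}} {{q4},{q3,q4},{q4,q5},{q4,q6},{q3,q4,q5},{q3,q4,q6}}
  W4: {{q2},{q3},{q6},{q1,q2},{q1,q3},{q1,q6},{q2,q5},{q2,q6},{q3,q4},{q3,q5},{q3,q6},{q4,q6},{q5,q6},{q1,q2,q5},{q1,q3,q6},{q2,q5,q6},{q3,q4,q5},{q3,q4,q6},{q3,q5,q6}}
  W5: {{q3},{q5},{q6},{q1,q3},{q1,q5},{q1,q6},{q2,q5},{q2,q6},{q3,q4},{q3,q5},{q3,q6},{q4,q5},{q4,q6},{q5,q6},{q1,q2,q5},{q1,q3,q6},{q2,q5,q6},{q3,q4,q5},{q3,q4,q6},{q3,q5,q6}}
  W12: {{q1,q2},{q1,q5},{q1,q2,q5}}
  W13: {{q1,q2},{q1,q5},{q1,q2,q5}} {{q4,q5},{q3,q4,q5}}
  W14: {{q2},{q1,q2},{q2,q5},{q2,q6},{q3,q5},{q5,q6},{q1,q2,q5},{q2,q5,q6},{q3,q4,q5},{q3,q5,q6}}
  W15: {{q5},{q1,q5},{q2,q5},{q2,q6},{q3,q5},{q4,q5},{q5,q6},{q1,q2,q5},{q2,q5,q6},{q3,q4,q5},{q3,q5,q6}}
  W23: {{q1},{q1,q2},{q1,q3},{q1,q5},{q1,q6},{q1,q2,q5},{q1,q3,q6}}
  W24: {{q1,q2},{q1,q2,q5}} {{q1,q3},{q1,q6},{q1,q3,q6}}
  W25: {{q1,q3},{q1,q6},{q1,q3,q6}} {{q1,q5},{q1,q2,q5}}
  W34: {{q1,q2},{q1,q2,q5}} {{q1,q3},{q1,q6},{q1,q3,q6}} {{q3,q4},{q4,q6},{q3,q4,q5},{q3,q4,q6}}
  W35: {{q1,q3},{q1,q6},{q1,q3,q6}} {{q1,q5},{q1,q2,q5}} {{q3,q4},{q4,q5},{q4,q6},{q3,q4,q5},{q3,q4,q6}}
  W45: {{q3},{q6},{q1,q3},{q1,q6},{q2,q5},{q2,q6},{q3,q4},{q3,q5},{q3,q6},{q4,q6},{q5,q6},{q1,q2,q5},{q1,q3,q6},{q2,q5,q6},{q3,q4,q5},{q3,q4,q6},{q3,q5,q6}}
  W123: {{q1,q2},{q1,q5},{q1,q2,q5}}
  W124: {{q1,q2},{q1,q2,q5}}
  W125: {{q1,q5},{q1,q2,q5}}
  W134: {{q1,q2},{q1,q2,q5}} {{q3,q4,q5}}
  W135: {{q1,q5},{q1,q2,q5}} {{q4,q5},{q3,q4,q5}}
  W145: {{q2,q5},{q2,q6},{q3,q5},{q5,q6},{q1,q2,q5},{q2,q5,q6},{q3,q4,q5},{q3,q5,q6}}
  W234: {{q1,q2},{q1,q2,q5}} {{q1,q3},{q1,q6},{q1,q3,q6}}
  W235: {{q1,q3},{q1,q6},{q1,q3,q6}} {{q1,q5},{q1,q2,q5}}
  W245: {{q1,q3},{q1,q6},{q1,q3,q6}} {{q1,q2,q5}}
  W345: {{q1,q3},{q1,q6},{q1,q3,q6}} {{q3,q4},{q4,q6},{q3,q4,q5},{q3,q4,q6}} {{q1,q2,q5}}
  W1234: {{q1,q2},{q1,q2,q5}}
  W1235: {{q1,q5},{q1,q2,q5}}
  W1245: {{q1,q2,q5}}
  W1345: {{q1,q2,q5}} {{q3,q4,q5}}
  W2345: {{q1,q3},{q1,q6},{q1,q3,q6}} {{q1,q2,q5}}
  W12345: {{q1,q2,q5}}
C dims 6,17,17,7; δ0: rk 5, SNF 1^5; δ1: rk 11, SNF 1^11; δ2: rk 6, SNF 1^6
degree 0: 6−5−0 = 1 → Ȟ^0 ≅ Z
degree 1: 17−11−5 = 1 → Ȟ^1 ≅ Z
degree 2: 17−6−11 = 0 → Ȟ^2 ≅ 0

Ȟ^0(U;F) ≅ Z; Ȟ^1(U;F) ≅ Z; Ȟ^2(U;F) ≅ 0
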